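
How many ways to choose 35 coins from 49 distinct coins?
C(49,35) = 49!/(35!×14!) = 675248872536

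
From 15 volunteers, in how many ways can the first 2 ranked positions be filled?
P(15,2) = 15!/(15-2)! = 210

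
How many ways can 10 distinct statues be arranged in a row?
10! = 3628800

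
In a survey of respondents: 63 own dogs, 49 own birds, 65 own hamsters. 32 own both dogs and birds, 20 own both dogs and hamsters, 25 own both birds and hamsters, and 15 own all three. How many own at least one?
|A∪B∪C| = 63+49+65-32-20-25+15 = 115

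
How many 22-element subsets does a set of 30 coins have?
C(30,22) = 30!/(22!×8!) = 5852925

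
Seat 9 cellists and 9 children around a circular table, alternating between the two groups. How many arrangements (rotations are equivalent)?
Fix one of the cellists: (9-1)! ways for the remaining cellists, × 9! ways for the children = 40320 × 362880 = 14631321600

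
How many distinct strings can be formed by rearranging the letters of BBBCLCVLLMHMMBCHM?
17! / (3! × 3! × 2! × 1! × 4! × 4!) = 8576568000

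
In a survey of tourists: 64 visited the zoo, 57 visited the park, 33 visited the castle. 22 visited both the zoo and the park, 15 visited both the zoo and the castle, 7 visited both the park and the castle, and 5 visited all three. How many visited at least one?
|A∪B∪C| = 64+57+33-22-15-7+5 = 115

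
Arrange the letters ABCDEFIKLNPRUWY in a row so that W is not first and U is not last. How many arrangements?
By inclusion-exclusion: 15! - 2×(15-1)! + (15-2)! = 1307674368000 - 174356582400 + 6227020800 = 1139544806400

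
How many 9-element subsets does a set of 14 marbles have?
C(14,9) = 14!/(9!×5!) = 2002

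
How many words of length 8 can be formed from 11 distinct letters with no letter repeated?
P(11,8) = 11!/(11-8)! = 6652800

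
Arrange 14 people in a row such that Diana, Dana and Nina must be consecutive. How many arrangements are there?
Treat the 3 as one block: (14-3+1)! × 3! = 479001600 × 6 = 2874009600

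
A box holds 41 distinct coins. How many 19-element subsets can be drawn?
C(41,19) = 41!/(19!×22!) = 244662670200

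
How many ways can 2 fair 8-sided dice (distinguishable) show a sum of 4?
Coefficient of x^4 in (x + x² + ... + x^8)^2. By inclusion-exclusion on dice exceeding 8: Σ_j (-1)^j C(2,j)·C(4-1-8j, 1) = C(2,0)·C(3,1) = 1·3 = 3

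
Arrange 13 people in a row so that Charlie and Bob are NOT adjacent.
Total - adjacent = 13! - (13-1)!×2 = 6227020800 - 958003200 = 5269017600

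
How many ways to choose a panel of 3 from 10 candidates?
C(10,3) = 10!/(3!×7!) = 120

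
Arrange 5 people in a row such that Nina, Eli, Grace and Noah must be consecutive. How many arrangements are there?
Treat the 4 as one block: (5-4+1)! × 4! = 2 × 24 = 48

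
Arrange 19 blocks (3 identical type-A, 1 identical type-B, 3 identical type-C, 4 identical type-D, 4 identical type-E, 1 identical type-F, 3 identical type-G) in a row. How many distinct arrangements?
19! / (3! × 1! × 3! × 4! × 4! × 1! × 3!) = 977728752000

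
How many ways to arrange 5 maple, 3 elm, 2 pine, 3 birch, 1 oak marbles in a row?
14! / (5! × 3! × 2! × 3! × 1!) = 10090080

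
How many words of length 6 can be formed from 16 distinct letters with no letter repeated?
P(16,6) = 16!/(16-6)! = 5765760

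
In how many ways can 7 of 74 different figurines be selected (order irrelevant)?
C(74,7) = 74!/(7!×67!) = 1799579064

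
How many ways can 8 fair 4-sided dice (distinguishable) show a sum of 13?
Coefficient of x^13 in (x + x² + ... + x^4)^8. By inclusion-exclusion on dice exceeding 4: Σ_j (-1)^j C(8,j)·C(13-1-4j, 7) = C(8,0)·C(12,7) - C(8,1)·C(8,7) = 1·792 - 8·8 = 728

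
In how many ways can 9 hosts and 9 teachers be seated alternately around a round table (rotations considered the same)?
Fix one of the hosts: (9-1)! ways for the remaining hosts, × 9! ways for the teachers = 40320 × 362880 = 14631321600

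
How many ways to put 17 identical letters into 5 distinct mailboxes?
C(17+5-1, 5-1) = C(21, 4) = 5985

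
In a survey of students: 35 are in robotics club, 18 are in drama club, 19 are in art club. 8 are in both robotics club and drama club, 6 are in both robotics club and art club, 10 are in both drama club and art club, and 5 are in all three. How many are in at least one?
|A∪B∪C| = 35+18+19-8-6-10+5 = 53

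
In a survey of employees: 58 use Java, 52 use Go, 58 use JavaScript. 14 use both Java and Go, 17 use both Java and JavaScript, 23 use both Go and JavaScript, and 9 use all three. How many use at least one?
|A∪B∪C| = 58+52+58-14-17-23+9 = 123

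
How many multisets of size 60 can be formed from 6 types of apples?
C(60+6-1, 6-1) = C(65, 5) = 8259888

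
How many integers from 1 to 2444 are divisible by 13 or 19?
⌊2444/13⌋ + ⌊2444/19⌋ - ⌊2444/247⌋ = 188 + 128 - 9 = 307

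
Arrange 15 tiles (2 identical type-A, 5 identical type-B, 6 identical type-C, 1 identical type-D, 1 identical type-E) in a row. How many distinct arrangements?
15! / (2! × 5! × 6! × 1! × 1!) = 7567560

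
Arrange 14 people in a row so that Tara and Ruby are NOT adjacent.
Total - adjacent = 14! - (14-1)!×2 = 87178291200 - 12454041600 = 74724249600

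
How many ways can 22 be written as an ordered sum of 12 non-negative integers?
C(22+12-1, 12-1) = C(33, 11) = 193536720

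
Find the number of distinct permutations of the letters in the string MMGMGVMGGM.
10! / (5! × 4! × 1!) = 1260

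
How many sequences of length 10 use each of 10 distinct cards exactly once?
10! = 3628800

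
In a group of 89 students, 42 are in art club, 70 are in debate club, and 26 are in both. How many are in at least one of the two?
|A∪B| = |A| + |B| - |A∩B| = 42 + 70 - 26 = 86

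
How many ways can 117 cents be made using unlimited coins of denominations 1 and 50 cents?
Coefficient of x^117 in 1/(1-x^1) · 1/(1-x^50). Use j coins of 50 for j = 0..⌊117/50⌋ = 2, the rest in 1s: 2 + 1 = 3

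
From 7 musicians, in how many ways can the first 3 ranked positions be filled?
P(7,3) = 7!/(7-3)! = 210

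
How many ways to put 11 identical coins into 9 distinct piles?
C(11+9-1, 9-1) = C(19, 8) = 75582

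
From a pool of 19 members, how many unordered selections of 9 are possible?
C(19,9) = 19!/(9!×10!) = 92378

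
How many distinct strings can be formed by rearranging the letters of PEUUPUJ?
7! / (1! × 1! × 2! × 3!) = 420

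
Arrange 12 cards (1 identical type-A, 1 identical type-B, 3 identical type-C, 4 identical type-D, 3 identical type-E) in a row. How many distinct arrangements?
12! / (1! × 1! × 3! × 4! × 3!) = 554400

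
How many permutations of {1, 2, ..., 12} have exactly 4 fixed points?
Choose the 4 fixed points C(12,4) = 495, derange the rest: !8 = Σ_{j=0}^{8} (-1)^j·8!/j! = 40320 - 40320 + 20160 - 6720 + 1680 - 336 + 56 - 8 + 1 = 14833. Product = 495 × 14833 = 7342335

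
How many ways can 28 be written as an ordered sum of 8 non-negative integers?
C(28+8-1, 8-1) = C(35, 7) = 6724520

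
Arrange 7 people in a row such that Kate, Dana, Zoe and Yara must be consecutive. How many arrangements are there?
Treat the 4 as one block: (7-4+1)! × 4! = 24 × 24 = 576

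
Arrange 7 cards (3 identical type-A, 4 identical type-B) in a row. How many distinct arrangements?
7! / (3! × 4!) = 35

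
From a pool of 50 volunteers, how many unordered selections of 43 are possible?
C(50,43) = 50!/(43!×7!) = 99884400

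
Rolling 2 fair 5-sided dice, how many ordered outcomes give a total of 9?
Coefficient of x^9 in (x + x² + ... + x^5)^2. By inclusion-exclusion on dice exceeding 5: Σ_j (-1)^j C(2,j)·C(9-1-5j, 1) = C(2,0)·C(8,1) - C(2,1)·C(3,1) = 1·8 - 2·3 = 2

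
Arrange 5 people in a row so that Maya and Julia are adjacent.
Treat as block: (5-1)! × 2! = 24 × 2 = 48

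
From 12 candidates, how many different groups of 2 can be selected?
C(12,2) = 12!/(2!×10!) = 66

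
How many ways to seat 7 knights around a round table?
Circular: fix one position, arrange the rest. (7-1)! = 720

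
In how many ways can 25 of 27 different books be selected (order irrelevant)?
C(27,25) = 27!/(25!×2!) = 351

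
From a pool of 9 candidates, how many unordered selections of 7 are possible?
C(9,7) = 9!/(7!×2!) = 36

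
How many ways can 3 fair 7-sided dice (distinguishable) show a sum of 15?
Coefficient of x^15 in (x + x² + ... + x^7)^3. By inclusion-exclusion on dice exceeding 7: Σ_j (-1)^j C(3,j)·C(15-1-7j, 2) = C(3,0)·C(14,2) - C(3,1)·C(7,2) = 1·91 - 3·21 = 28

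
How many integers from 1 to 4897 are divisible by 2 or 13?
⌊4897/2⌋ + ⌊4897/13⌋ - ⌊4897/26⌋ = 2448 + 376 - 188 = 2636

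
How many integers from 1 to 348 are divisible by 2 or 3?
⌊348/2⌋ + ⌊348/3⌋ - ⌊348/6⌋ = 174 + 116 - 58 = 232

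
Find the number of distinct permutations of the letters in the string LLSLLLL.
7! / (6! × 1!) = 7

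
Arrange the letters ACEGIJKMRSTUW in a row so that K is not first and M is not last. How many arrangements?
By inclusion-exclusion: 13! - 2×(13-1)! + (13-2)! = 6227020800 - 958003200 + 39916800 = 5308934400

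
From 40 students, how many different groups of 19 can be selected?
C(40,19) = 40!/(19!×21!) = 131282408400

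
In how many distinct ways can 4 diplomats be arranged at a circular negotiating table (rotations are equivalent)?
Circular: fix one position, arrange the rest. (4-1)! = 6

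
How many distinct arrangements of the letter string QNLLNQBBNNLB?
12! / (3! × 2! × 4! × 3!) = 277200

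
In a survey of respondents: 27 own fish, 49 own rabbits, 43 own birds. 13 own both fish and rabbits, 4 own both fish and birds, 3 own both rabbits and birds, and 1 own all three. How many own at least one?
|A∪B∪C| = 27+49+43-13-4-3+1 = 100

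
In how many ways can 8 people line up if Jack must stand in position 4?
Fix one position: (8-1)! = 5040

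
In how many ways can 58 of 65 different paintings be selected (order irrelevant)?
C(65,58) = 65!/(58!×7!) = 696190560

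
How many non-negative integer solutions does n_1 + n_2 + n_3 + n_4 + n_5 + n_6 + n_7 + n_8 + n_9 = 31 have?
C(31+9-1, 9-1) = C(39, 8) = 61523748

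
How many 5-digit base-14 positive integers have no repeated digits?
First digit: 13 choices (nonzero). Then descending: 13 × 13 × 12 × 11 × 10 = 223080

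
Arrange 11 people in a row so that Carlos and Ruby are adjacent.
Treat as block: (11-1)! × 2! = 3628800 × 2 = 7257600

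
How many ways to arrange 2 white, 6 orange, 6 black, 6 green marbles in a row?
20! / (2! × 6! × 6! × 6!) = 3259095840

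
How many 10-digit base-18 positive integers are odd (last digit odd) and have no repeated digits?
Last∈{1,3,5,7,9,11,13,15,17}. Last=0: 0. Last nonzero: 9×16×P(16,8) = 74724249600. Total = 74724249600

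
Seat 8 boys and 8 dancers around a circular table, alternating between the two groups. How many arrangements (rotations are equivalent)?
Fix one of the boys: (8-1)! ways for the remaining boys, × 8! ways for the dancers = 5040 × 40320 = 203212800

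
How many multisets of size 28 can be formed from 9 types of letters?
C(28+9-1, 9-1) = C(36, 8) = 30260340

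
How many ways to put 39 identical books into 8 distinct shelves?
C(39+8-1, 8-1) = C(46, 7) = 53524680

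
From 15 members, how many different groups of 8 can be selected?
C(15,8) = 15!/(8!×7!) = 6435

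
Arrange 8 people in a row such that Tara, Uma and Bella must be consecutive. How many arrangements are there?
Treat the 3 as one block: (8-3+1)! × 3! = 720 × 6 = 4320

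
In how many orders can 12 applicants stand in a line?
12! = 479001600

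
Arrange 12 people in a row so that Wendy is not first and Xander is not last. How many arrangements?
By inclusion-exclusion: 12! - 2×(12-1)! + (12-2)! = 479001600 - 79833600 + 3628800 = 402796800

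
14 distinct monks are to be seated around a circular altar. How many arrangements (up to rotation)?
Circular: fix one position, arrange the rest. (14-1)! = 6227020800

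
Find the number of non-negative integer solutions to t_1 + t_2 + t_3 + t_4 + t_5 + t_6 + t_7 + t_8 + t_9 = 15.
C(15+9-1, 9-1) = C(23, 8) = 490314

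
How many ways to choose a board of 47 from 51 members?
C(51,47) = 51!/(47!×4!) = 249900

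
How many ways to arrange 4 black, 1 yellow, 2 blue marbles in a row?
7! / (4! × 1! × 2!) = 105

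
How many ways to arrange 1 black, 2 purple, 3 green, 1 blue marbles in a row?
7! / (1! × 2! × 3! × 1!) = 420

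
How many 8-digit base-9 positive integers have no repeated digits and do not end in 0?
Last digit: 8 nonzero choices. First digit: 7 (nonzero, ≠last). Middle 6: P(7,6) = 5040. Total = 282240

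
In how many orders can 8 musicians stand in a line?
8! = 40320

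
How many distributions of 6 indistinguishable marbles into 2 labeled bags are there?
C(6+2-1, 2-1) = C(7, 1) = 7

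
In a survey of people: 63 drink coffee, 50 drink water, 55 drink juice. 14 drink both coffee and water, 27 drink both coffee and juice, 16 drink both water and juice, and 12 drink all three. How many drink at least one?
|A∪B∪C| = 63+50+55-14-27-16+12 = 123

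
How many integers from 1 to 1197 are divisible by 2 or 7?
⌊1197/2⌋ + ⌊1197/7⌋ - ⌊1197/14⌋ = 598 + 171 - 85 = 684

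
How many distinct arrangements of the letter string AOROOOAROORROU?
14! / (4! × 2! × 7! × 1!) = 360360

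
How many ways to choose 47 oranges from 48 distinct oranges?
C(48,47) = 48!/(47!×1!) = 48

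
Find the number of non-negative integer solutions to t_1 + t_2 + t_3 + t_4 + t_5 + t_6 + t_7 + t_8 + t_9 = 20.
C(20+9-1, 9-1) = C(28, 8) = 3108105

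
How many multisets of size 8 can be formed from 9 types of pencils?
C(8+9-1, 9-1) = C(16, 8) = 12870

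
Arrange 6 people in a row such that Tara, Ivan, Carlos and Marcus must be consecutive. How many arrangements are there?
Treat the 4 as one block: (6-4+1)! × 4! = 6 × 24 = 144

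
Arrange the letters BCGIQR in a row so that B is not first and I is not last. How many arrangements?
By inclusion-exclusion: 6! - 2×(6-1)! + (6-2)! = 720 - 240 + 24 = 504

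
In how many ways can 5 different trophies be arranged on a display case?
5! = 120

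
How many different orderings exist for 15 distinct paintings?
15! = 1307674368000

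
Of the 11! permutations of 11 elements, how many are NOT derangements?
Complement of the derangements. !11 = Σ_{j=0}^{11} (-1)^j·11!/j! = 39916800 - 39916800 + 19958400 - 6652800 + 1663200 - 332640 + 55440 - 7920 + 990 - 110 + 11 - 1 = 14684570. 11! - !11 = 39916800 - 14684570 = 25232230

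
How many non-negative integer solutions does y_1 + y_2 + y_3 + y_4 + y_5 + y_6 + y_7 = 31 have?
C(31+7-1, 7-1) = C(37, 6) = 2324784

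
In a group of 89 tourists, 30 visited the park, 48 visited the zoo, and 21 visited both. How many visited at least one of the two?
|A∪B| = |A| + |B| - |A∩B| = 30 + 48 - 21 = 57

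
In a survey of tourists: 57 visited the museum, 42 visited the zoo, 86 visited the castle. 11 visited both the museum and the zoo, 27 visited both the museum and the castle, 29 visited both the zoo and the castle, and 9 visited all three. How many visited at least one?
|A∪B∪C| = 57+42+86-11-27-29+9 = 127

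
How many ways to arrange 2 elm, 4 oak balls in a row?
6! / (2! × 4!) = 15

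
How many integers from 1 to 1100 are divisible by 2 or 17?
⌊1100/2⌋ + ⌊1100/17⌋ - ⌊1100/34⌋ = 550 + 64 - 32 = 582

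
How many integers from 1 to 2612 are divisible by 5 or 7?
⌊2612/5⌋ + ⌊2612/7⌋ - ⌊2612/35⌋ = 522 + 373 - 74 = 821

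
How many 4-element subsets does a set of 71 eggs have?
C(71,4) = 71!/(4!×67!) = 971635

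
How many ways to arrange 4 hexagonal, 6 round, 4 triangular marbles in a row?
14! / (4! × 6! × 4!) = 210210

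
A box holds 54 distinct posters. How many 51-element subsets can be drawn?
C(54,51) = 54!/(51!×3!) = 24804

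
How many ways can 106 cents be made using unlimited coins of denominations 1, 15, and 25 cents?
Coefficient of x^106 in 1/(1-x^1) · 1/(1-x^15) · 1/(1-x^25). Case on j = number of 25-cent coins (j = 0..4); remainder r = 106 - 25j is made from {1,15} in ⌊r/15⌋+1 ways. r = 106, 81, 56, 31, 6 → 8 + 6 + 4 + 3 + 1 = 22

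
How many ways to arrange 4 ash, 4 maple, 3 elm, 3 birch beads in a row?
14! / (4! × 4! × 3! × 3!) = 4204200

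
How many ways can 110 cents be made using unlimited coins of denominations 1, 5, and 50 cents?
Coefficient of x^110 in 1/(1-x^1) · 1/(1-x^5) · 1/(1-x^50). Case on j = number of 50-cent coins (j = 0..2); remainder r = 110 - 50j is made from {1,5} in ⌊r/5⌋+1 ways. r = 110, 60, 10 → 23 + 13 + 3 = 39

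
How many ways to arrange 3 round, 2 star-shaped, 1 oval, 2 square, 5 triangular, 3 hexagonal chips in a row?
16! / (3! × 2! × 1! × 2! × 5! × 3!) = 1210809600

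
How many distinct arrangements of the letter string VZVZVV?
6! / (4! × 2!) = 15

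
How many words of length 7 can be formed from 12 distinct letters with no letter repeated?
P(12,7) = 12!/(12-7)! = 3991680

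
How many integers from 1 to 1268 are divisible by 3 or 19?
⌊1268/3⌋ + ⌊1268/19⌋ - ⌊1268/57⌋ = 422 + 66 - 22 = 466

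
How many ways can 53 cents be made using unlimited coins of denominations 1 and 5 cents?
Coefficient of x^53 in 1/(1-x^1) · 1/(1-x^5). Use j coins of 5 for j = 0..⌊53/5⌋ = 10, the rest in 1s: 10 + 1 = 11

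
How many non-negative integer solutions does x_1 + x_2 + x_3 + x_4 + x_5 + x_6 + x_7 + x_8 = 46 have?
C(46+8-1, 8-1) = C(53, 7) = 154143080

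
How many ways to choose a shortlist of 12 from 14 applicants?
C(14,12) = 14!/(12!×2!) = 91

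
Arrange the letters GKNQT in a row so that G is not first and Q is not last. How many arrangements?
By inclusion-exclusion: 5! - 2×(5-1)! + (5-2)! = 120 - 48 + 6 = 78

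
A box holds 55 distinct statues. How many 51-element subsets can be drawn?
C(55,51) = 55!/(51!×4!) = 341055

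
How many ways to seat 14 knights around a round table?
Circular: fix one position, arrange the rest. (14-1)! = 6227020800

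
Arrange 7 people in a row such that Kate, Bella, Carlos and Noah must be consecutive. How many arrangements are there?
Treat the 4 as one block: (7-4+1)! × 4! = 24 × 24 = 576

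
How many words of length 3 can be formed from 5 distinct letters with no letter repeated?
P(5,3) = 5!/(5-3)! = 60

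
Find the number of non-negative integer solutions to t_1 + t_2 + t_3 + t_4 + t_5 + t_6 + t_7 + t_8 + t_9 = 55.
C(55+9-1, 9-1) = C(63, 8) = 3872894697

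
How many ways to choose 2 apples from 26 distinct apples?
C(26,2) = 26!/(2!×24!) = 325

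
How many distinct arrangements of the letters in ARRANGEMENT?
11! / (2! × 2! × 2! × 1! × 2! × 1! × 1!) = 2494800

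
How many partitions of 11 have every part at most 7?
Let r_j(i) = number of partitions of i into parts ≤ j, for i = 0..11. r_1(i) = 1 for all i; r_j(i) = r_{j-1}(i) + r_j(i-j). Rows j = 2..7: ≤2: 1 1 2 2 3 3 4 4 5 5 6 6; ≤3: 1 1 2 3 4 5 7 8 10 12 14 16; ≤4: 1 1 2 3 5 6 9 11 15 18 23 27; ≤5: 1 1 2 3 5 7 10 13 18 23 30 37; ≤6: 1 1 2 3 5 7 11 14 20 26 35 44; ≤7: 1 1 2 3 5 7 11 15 21 28 38 49. r_7(11) = 49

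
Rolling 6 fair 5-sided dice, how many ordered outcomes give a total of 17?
Coefficient of x^17 in (x + x² + ... + x^5)^6. By inclusion-exclusion on dice exceeding 5: Σ_j (-1)^j C(6,j)·C(17-1-5j, 5) = C(6,0)·C(16,5) - C(6,1)·C(11,5) + C(6,2)·C(6,5) = 1·4368 - 6·462 + 15·6 = 1686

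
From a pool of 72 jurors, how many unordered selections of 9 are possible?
C(72,9) = 72!/(9!×63!) = 85113005120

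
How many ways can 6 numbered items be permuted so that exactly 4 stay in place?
Choose the 4 fixed points C(6,4) = 15, derange the rest: !2 = Σ_{j=0}^{2} (-1)^j·2!/j! = 2 - 2 + 1 = 1. Product = 15 × 1 = 15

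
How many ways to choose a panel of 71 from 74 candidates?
C(74,71) = 74!/(71!×3!) = 64824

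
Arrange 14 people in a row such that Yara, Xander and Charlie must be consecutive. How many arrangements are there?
Treat the 3 as one block: (14-3+1)! × 3! = 479001600 × 6 = 2874009600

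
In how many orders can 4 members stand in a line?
4! = 24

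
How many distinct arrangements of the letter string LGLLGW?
6! / (2! × 1! × 3!) = 60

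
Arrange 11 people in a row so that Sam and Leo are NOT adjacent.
Total - adjacent = 11! - (11-1)!×2 = 39916800 - 7257600 = 32659200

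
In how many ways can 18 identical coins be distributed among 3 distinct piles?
C(18+3-1, 3-1) = C(20, 2) = 190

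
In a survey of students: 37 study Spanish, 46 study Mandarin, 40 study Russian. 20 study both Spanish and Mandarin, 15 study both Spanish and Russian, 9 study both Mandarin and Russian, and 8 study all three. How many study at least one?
|A∪B∪C| = 37+46+40-20-15-9+8 = 87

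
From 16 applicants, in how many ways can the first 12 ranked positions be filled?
P(16,12) = 16!/(16-12)! = 871782912000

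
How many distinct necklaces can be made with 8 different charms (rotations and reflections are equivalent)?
(8-1)!/2 = 5040/2 = 2520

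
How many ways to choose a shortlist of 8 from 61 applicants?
C(61,8) = 61!/(8!×53!) = 2944827765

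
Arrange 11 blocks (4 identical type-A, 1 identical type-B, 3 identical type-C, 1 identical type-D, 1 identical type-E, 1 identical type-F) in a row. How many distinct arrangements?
11! / (4! × 1! × 3! × 1! × 1! × 1!) = 277200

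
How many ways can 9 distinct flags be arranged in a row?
9! = 362880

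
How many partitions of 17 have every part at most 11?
Let r_j(i) = number of partitions of i into parts ≤ j, for i = 0..17. r_1(i) = 1 for all i; r_j(i) = r_{j-1}(i) + r_j(i-j). Rows j = 2..11: ≤2: 1 1 2 2 3 3 4 4 5 5 6 6 7 7 8 8 9 9; ≤3: 1 1 2 3 4 5 7 8 10 12 14 16 19 21 24 27 30 33; ≤4: 1 1 2 3 5 6 9 11 15 18 23 27 34 39 47 54 64 72; ≤5: 1 1 2 3 5 7 10 13 18 23 30 37 47 57 70 84 101 119; ≤6: 1 1 2 3 5 7 11 14 20 26 35 44 58 71 90 110 136 163; ≤7: 1 1 2 3 5 7 11 15 21 28 38 49 65 82 105 131 164 201; ≤8: 1 1 2 3 5 7 11 15 22 29 40 52 70 89 116 146 186 230; ≤9: 1 1 2 3 5 7 11 15 22 30 41 54 73 94 123 157 201 252; ≤10: 1 1 2 3 5 7 11 15 22 30 42 55 75 97 128 164 212 267; ≤11: 1 1 2 3 5 7 11 15 22 30 42 56 76 99 131 169 219 278. r_11(17) = 278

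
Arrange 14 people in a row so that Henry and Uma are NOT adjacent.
Total - adjacent = 14! - (14-1)!×2 = 87178291200 - 12454041600 = 74724249600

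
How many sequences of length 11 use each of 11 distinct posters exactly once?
11! = 39916800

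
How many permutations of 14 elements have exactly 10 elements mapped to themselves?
Choose the 10 fixed points C(14,10) = 1001, derange the rest: !4 = Σ_{j=0}^{4} (-1)^j·4!/j! = 24 - 24 + 12 - 4 + 1 = 9. Product = 1001 × 9 = 9009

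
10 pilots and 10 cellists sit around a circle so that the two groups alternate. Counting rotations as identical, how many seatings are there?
Fix one of the pilots: (10-1)! ways for the remaining pilots, × 10! ways for the cellists = 362880 × 3628800 = 1316818944000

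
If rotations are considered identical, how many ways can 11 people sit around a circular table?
Circular: fix one position, arrange the rest. (11-1)! = 3628800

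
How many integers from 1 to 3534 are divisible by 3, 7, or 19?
⌊3534/3⌋+⌊3534/7⌋+⌊3534/19⌋ - ⌊3534/21⌋-⌊3534/57⌋-⌊3534/133⌋ + ⌊3534/399⌋ = 1178+504+186 - 168-62-26 + 8 = 1620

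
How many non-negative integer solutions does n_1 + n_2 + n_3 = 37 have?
C(37+3-1, 3-1) = C(39, 2) = 741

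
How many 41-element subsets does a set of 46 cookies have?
C(46,41) = 46!/(41!×5!) = 1370754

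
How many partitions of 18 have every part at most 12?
Let r_j(i) = number of partitions of i into parts ≤ j, for i = 0..18. r_1(i) = 1 for all i; r_j(i) = r_{j-1}(i) + r_j(i-j). Rows j = 2..12: ≤2: 1 1 2 2 3 3 4 4 5 5 6 6 7 7 8 8 9 9 10; ≤3: 1 1 2 3 4 5 7 8 10 12 14 16 19 21 24 27 30 33 37; ≤4: 1 1 2 3 5 6 9 11 15 18 23 27 34 39 47 54 64 72 84; ≤5: 1 1 2 3 5 7 10 13 18 23 30 37 47 57 70 84 101 119 141; ≤6: 1 1 2 3 5 7 11 14 20 26 35 44 58 71 90 110 136 163 199; ≤7: 1 1 2 3 5 7 11 15 21 28 38 49 65 82 105 131 164 201 248; ≤8: 1 1 2 3 5 7 11 15 22 29 40 52 70 89 116 146 186 230 288; ≤9: 1 1 2 3 5 7 11 15 22 30 41 54 73 94 123 157 201 252 318; ≤10: 1 1 2 3 5 7 11 15 22 30 42 55 75 97 128 164 212 267 340; ≤11: 1 1 2 3 5 7 11 15 22 30 42 56 76 99 131 169 219 278 355; ≤12: 1 1 2 3 5 7 11 15 22 30 42 56 77 100 133 172 224 285 366. r_12(18) = 366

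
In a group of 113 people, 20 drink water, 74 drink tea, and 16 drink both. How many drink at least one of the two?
|A∪B| = |A| + |B| - |A∩B| = 20 + 74 - 16 = 78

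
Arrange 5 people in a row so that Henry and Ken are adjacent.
Treat as block: (5-1)! × 2! = 24 × 2 = 48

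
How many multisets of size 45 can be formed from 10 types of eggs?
C(45+10-1, 10-1) = C(54, 9) = 5317936260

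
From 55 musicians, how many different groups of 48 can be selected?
C(55,48) = 55!/(48!×7!) = 202927725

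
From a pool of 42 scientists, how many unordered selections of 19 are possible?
C(42,19) = 42!/(19!×23!) = 446775310800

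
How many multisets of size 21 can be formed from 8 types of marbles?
C(21+8-1, 8-1) = C(28, 7) = 1184040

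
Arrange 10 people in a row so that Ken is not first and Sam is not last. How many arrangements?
By inclusion-exclusion: 10! - 2×(10-1)! + (10-2)! = 3628800 - 725760 + 40320 = 2943360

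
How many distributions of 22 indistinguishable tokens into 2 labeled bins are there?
C(22+2-1, 2-1) = C(23, 1) = 23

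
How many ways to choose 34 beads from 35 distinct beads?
C(35,34) = 35!/(34!×1!) = 35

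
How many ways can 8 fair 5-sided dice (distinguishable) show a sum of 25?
Coefficient of x^25 in (x + x² + ... + x^5)^8. By inclusion-exclusion on dice exceeding 5: Σ_j (-1)^j C(8,j)·C(25-1-5j, 7) = C(8,0)·C(24,7) - C(8,1)·C(19,7) + C(8,2)·C(14,7) - C(8,3)·C(9,7) = 1·346104 - 8·50388 + 28·3432 - 56·36 = 37080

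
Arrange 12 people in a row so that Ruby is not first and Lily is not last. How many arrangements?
By inclusion-exclusion: 12! - 2×(12-1)! + (12-2)! = 479001600 - 79833600 + 3628800 = 402796800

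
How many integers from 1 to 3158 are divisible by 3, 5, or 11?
⌊3158/3⌋+⌊3158/5⌋+⌊3158/11⌋ - ⌊3158/15⌋-⌊3158/33⌋-⌊3158/55⌋ + ⌊3158/165⌋ = 1052+631+287 - 210-95-57 + 19 = 1627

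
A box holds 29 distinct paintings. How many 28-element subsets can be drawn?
C(29,28) = 29!/(28!×1!) = 29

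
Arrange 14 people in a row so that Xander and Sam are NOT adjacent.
Total - adjacent = 14! - (14-1)!×2 = 87178291200 - 12454041600 = 74724249600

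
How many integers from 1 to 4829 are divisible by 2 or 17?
⌊4829/2⌋ + ⌊4829/17⌋ - ⌊4829/34⌋ = 2414 + 284 - 142 = 2556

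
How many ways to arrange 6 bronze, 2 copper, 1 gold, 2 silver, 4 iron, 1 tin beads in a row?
16! / (6! × 2! × 1! × 2! × 4! × 1!) = 302702400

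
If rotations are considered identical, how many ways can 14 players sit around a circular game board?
Circular: fix one position, arrange the rest. (14-1)! = 6227020800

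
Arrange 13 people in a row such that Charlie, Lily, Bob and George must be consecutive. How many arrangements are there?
Treat the 4 as one block: (13-4+1)! × 4! = 3628800 × 24 = 87091200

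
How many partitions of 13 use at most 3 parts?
By conjugation, equals partitions of 13 into parts ≤ 3. Let r_j(i) = number of partitions of i into parts ≤ j, for i = 0..13. r_1(i) = 1 for all i; r_j(i) = r_{j-1}(i) + r_j(i-j). Rows j = 2..3: ≤2: 1 1 2 2 3 3 4 4 5 5 6 6 7 7; ≤3: 1 1 2 3 4 5 7 8 10 12 14 16 19 21. r_3(13) = 21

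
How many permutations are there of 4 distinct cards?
4! = 24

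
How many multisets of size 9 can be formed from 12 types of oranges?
C(9+12-1, 12-1) = C(20, 11) = 167960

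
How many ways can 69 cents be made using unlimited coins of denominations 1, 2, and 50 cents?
Coefficient of x^69 in 1/(1-x^1) · 1/(1-x^2) · 1/(1-x^50). Case on j = number of 50-cent coins (j = 0..1); remainder r = 69 - 50j is made from {1,2} in ⌊r/2⌋+1 ways. r = 69, 19 → 35 + 10 = 45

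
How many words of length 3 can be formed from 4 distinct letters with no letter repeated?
P(4,3) = 4!/(4-3)! = 24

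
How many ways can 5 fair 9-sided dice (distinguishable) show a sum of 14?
Coefficient of x^14 in (x + x² + ... + x^9)^5. By inclusion-exclusion on dice exceeding 9: Σ_j (-1)^j C(5,j)·C(14-1-9j, 4) = C(5,0)·C(13,4) - C(5,1)·C(4,4) = 1·715 - 5·1 = 710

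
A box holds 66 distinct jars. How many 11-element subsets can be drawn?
C(66,11) = 66!/(11!×55!) = 1074082795968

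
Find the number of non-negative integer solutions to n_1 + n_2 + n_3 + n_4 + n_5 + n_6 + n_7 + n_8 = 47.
C(47+8-1, 8-1) = C(54, 7) = 177100560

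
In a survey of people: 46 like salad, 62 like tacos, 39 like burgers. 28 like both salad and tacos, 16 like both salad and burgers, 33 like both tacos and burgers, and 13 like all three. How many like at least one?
|A∪B∪C| = 46+62+39-28-16-33+13 = 83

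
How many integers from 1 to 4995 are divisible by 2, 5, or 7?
⌊4995/2⌋+⌊4995/5⌋+⌊4995/7⌋ - ⌊4995/10⌋-⌊4995/14⌋-⌊4995/35⌋ + ⌊4995/70⌋ = 2497+999+713 - 499-356-142 + 71 = 3283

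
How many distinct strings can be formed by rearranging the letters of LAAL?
4! / (2! × 2!) = 6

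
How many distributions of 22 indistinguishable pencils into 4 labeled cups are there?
C(22+4-1, 4-1) = C(25, 3) = 2300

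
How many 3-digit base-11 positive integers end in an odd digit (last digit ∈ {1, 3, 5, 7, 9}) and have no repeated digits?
Last∈{1,3,5,7,9}. Last=0: 0. Last nonzero: 5×9×P(9,1) = 405. Total = 405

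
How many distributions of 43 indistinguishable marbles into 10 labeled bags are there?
C(43+10-1, 10-1) = C(52, 9) = 3679075400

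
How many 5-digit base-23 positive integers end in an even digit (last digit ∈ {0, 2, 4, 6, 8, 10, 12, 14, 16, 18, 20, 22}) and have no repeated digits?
Last∈{0,2,4,6,8,10,12,14,16,18,20,22}. Last=0: 175560. Last nonzero: 11×21×P(21,3) = 1843380. Total = 2018940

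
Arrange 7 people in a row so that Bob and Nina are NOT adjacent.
Total - adjacent = 7! - (7-1)!×2 = 5040 - 1440 = 3600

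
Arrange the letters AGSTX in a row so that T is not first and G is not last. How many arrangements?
By inclusion-exclusion: 5! - 2×(5-1)! + (5-2)! = 120 - 48 + 6 = 78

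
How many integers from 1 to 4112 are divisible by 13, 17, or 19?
⌊4112/13⌋+⌊4112/17⌋+⌊4112/19⌋ - ⌊4112/221⌋-⌊4112/247⌋-⌊4112/323⌋ + ⌊4112/4199⌋ = 316+241+216 - 18-16-12 + 0 = 727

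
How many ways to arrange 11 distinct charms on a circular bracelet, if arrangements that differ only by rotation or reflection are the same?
(11-1)!/2 = 3628800/2 = 1814400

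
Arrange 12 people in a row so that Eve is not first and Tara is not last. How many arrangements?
By inclusion-exclusion: 12! - 2×(12-1)! + (12-2)! = 479001600 - 79833600 + 3628800 = 402796800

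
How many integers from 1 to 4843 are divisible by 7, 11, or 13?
⌊4843/7⌋+⌊4843/11⌋+⌊4843/13⌋ - ⌊4843/77⌋-⌊4843/91⌋-⌊4843/143⌋ + ⌊4843/1001⌋ = 691+440+372 - 62-53-33 + 4 = 1359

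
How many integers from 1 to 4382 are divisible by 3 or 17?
⌊4382/3⌋ + ⌊4382/17⌋ - ⌊4382/51⌋ = 1460 + 257 - 85 = 1632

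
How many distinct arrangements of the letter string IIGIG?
5! / (3! × 2!) = 10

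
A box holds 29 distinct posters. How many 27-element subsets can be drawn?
C(29,27) = 29!/(27!×2!) = 406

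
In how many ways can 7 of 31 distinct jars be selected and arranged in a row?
P(31,7) = 31!/(31-7)! = 13253058000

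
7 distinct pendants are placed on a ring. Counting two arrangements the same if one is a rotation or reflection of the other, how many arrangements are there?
(7-1)!/2 = 720/2 = 360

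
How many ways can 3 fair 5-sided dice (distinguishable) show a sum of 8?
Coefficient of x^8 in (x + x² + ... + x^5)^3. By inclusion-exclusion on dice exceeding 5: Σ_j (-1)^j C(3,j)·C(8-1-5j, 2) = C(3,0)·C(7,2) - C(3,1)·C(2,2) = 1·21 - 3·1 = 18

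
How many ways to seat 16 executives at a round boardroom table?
Circular: fix one position, arrange the rest. (16-1)! = 1307674368000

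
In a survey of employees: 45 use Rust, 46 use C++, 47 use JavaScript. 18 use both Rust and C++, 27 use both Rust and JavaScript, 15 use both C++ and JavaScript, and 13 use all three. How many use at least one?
|A∪B∪C| = 45+46+47-18-27-15+13 = 91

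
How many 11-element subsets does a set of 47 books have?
C(47,11) = 47!/(11!×36!) = 17417133617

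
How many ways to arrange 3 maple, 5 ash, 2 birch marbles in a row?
10! / (3! × 5! × 2!) = 2520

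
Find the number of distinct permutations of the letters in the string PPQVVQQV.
8! / (3! × 2! × 3!) = 560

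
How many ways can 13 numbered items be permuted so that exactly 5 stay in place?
Choose the 5 fixed points C(13,5) = 1287, derange the rest: !8 = Σ_{j=0}^{8} (-1)^j·8!/j! = 40320 - 40320 + 20160 - 6720 + 1680 - 336 + 56 - 8 + 1 = 14833. Product = 1287 × 14833 = 19090071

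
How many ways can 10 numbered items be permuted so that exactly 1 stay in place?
Choose the 1 fixed point C(10,1) = 10, derange the rest: !9 = Σ_{j=0}^{9} (-1)^j·9!/j! = 362880 - 362880 + 181440 - 60480 + 15120 - 3024 + 504 - 72 + 9 - 1 = 133496. Product = 10 × 133496 = 1334960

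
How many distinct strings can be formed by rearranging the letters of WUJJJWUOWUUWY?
13! / (4! × 4! × 3! × 1! × 1!) = 1801800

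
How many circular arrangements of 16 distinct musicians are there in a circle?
Circular: fix one position, arrange the rest. (16-1)! = 1307674368000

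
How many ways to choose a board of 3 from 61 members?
C(61,3) = 61!/(3!×58!) = 35990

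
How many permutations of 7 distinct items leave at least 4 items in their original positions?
Exactly j fixed points: C(7,j)·!(7-j); sum over j ≥ 4 (derangement numbers via !m = (m-1)·(!(m-1) + !(m-2)): !0..!3 = 1, 0, 1, 2). Σ_{j=4}^{7} C(7,j)·!(7-j) = C(7,4)·!3 + C(7,5)·!2 + C(7,6)·!1 + C(7,7)·!0 = 35·2 + 21·1 + 7·0 + 1·1 = 92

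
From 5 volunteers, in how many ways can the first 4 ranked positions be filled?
P(5,4) = 5!/(5-4)! = 120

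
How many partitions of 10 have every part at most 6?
Let r_j(i) = number of partitions of i into parts ≤ j, for i = 0..10. r_1(i) = 1 for all i; r_j(i) = r_{j-1}(i) + r_j(i-j). Rows j = 2..6: ≤2: 1 1 2 2 3 3 4 4 5 5 6; ≤3: 1 1 2 3 4 5 7 8 10 12 14; ≤4: 1 1 2 3 5 6 9 11 15 18 23; ≤5: 1 1 2 3 5 7 10 13 18 23 30; ≤6: 1 1 2 3 5 7 11 14 20 26 35. r_6(10) = 35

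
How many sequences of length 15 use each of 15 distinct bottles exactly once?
15! = 1307674368000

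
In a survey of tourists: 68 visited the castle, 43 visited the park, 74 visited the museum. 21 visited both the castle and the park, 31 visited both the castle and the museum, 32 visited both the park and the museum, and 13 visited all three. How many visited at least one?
|A∪B∪C| = 68+43+74-21-31-32+13 = 114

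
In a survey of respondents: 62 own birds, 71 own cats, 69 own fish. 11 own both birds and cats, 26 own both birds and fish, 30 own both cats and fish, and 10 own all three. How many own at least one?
|A∪B∪C| = 62+71+69-11-26-30+10 = 145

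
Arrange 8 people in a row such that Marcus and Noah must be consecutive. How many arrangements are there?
Treat the 2 as one block: (8-2+1)! × 2! = 5040 × 2 = 10080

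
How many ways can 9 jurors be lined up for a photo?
9! = 362880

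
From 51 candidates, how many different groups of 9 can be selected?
C(51,9) = 51!/(9!×42!) = 3042312350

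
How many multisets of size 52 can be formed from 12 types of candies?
C(52+12-1, 12-1) = C(63, 11) = 615790256823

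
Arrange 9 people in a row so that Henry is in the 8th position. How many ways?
Fix one position: (9-1)! = 40320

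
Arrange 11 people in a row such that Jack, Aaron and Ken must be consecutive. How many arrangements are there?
Treat the 3 as one block: (11-3+1)! × 3! = 362880 × 6 = 2177280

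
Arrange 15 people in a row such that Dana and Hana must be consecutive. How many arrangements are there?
Treat the 2 as one block: (15-2+1)! × 2! = 87178291200 × 2 = 174356582400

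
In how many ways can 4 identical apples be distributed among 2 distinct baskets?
C(4+2-1, 2-1) = C(5, 1) = 5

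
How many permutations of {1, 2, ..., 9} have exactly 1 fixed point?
Choose the 1 fixed point C(9,1) = 9, derange the rest: !8 = Σ_{j=0}^{8} (-1)^j·8!/j! = 40320 - 40320 + 20160 - 6720 + 1680 - 336 + 56 - 8 + 1 = 14833. Product = 9 × 14833 = 133497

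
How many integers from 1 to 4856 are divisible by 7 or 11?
⌊4856/7⌋ + ⌊4856/11⌋ - ⌊4856/77⌋ = 693 + 441 - 63 = 1071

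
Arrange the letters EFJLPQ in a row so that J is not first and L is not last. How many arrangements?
By inclusion-exclusion: 6! - 2×(6-1)! + (6-2)! = 720 - 240 + 24 = 504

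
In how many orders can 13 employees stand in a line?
13! = 6227020800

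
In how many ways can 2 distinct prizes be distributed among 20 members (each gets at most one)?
P(20,2) = 20!/(20-2)! = 380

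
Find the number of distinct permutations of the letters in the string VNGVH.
5! / (1! × 1! × 2! × 1!) = 60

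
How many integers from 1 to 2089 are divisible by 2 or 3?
⌊2089/2⌋ + ⌊2089/3⌋ - ⌊2089/6⌋ = 1044 + 696 - 348 = 1392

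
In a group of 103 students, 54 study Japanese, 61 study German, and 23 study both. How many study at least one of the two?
|A∪B| = |A| + |B| - |A∩B| = 54 + 61 - 23 = 92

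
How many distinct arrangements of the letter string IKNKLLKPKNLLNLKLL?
17! / (7! × 5! × 3! × 1! × 1!) = 98017920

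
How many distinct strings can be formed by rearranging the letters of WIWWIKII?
8! / (1! × 4! × 3!) = 280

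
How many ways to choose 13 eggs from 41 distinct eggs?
C(41,13) = 41!/(13!×28!) = 17620076360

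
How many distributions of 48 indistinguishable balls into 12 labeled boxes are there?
C(48+12-1, 12-1) = C(59, 11) = 279871768995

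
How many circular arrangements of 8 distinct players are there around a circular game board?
Circular: fix one position, arrange the rest. (8-1)! = 5040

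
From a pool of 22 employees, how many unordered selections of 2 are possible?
C(22,2) = 22!/(2!×20!) = 231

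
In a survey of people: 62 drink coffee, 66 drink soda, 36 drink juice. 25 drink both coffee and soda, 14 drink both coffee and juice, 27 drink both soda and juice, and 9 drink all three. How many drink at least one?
|A∪B∪C| = 62+66+36-25-14-27+9 = 107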